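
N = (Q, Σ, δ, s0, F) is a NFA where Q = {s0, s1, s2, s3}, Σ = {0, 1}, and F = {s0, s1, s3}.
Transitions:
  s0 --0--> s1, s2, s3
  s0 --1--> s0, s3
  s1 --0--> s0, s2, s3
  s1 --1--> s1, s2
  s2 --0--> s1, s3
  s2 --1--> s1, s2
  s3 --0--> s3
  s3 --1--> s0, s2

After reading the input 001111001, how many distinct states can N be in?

Start: {s0}
read 0: {s1, s2, s3}
read 0: {s0, s1, s2, s3}
read 1: {s0, s1, s2, s3}
read 1: {s0, s1, s2, s3}
read 1: {s0, s1, s2, s3}
read 1: {s0, s1, s2, s3}
read 0: {s0, s1, s2, s3}
read 0: {s0, s1, s2, s3}
read 1: {s0, s1, s2, s3}
Final reachable set {s0, s1, s2, s3} has 4 states.

4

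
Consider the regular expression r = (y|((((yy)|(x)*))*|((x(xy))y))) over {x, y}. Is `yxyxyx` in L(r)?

Neither y nor ((((yy)|(x)*))*|((x(xy))y)) matches yxyxyx.

no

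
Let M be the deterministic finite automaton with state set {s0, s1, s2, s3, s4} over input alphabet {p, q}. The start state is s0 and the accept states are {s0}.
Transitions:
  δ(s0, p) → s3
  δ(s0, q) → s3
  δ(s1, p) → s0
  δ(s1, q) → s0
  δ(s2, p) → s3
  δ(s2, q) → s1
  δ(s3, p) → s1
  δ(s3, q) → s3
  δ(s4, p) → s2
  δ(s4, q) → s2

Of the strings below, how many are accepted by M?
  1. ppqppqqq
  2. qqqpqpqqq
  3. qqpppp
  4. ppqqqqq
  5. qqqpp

1

ppqppqqq: rejected
qqqpqpqqq: rejected
qqpppp: rejected
ppqqqqq: rejected
qqqpp: accepted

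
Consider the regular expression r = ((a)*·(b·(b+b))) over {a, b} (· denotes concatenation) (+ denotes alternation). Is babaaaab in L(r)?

No split of babaaaab into u·v has (a)* matching u and (b·(b+b)) matching v.

no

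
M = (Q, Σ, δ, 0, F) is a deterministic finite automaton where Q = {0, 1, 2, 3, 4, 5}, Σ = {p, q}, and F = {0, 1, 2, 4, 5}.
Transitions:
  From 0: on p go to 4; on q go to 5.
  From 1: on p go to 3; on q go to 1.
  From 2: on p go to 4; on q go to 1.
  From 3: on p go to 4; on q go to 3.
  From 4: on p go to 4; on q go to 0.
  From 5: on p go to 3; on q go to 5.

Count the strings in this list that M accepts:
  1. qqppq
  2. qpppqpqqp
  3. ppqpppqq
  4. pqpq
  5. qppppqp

qqppq: accepted
qpppqpqqp: rejected
ppqpppqq: accepted
pqpq: accepted
qppppqp: accepted

4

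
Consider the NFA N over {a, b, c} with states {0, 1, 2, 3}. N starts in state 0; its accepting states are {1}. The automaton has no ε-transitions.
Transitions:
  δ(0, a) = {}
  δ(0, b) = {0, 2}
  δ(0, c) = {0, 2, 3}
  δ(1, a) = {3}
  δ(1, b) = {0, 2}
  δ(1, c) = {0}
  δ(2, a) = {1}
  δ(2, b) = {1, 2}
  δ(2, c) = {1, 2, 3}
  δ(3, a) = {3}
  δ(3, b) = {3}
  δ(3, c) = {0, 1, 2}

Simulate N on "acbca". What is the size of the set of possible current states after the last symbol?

Start: {0}
read a: {}
The reachable set is empty and stays empty for the remaining 4 symbols.
Final reachable set {} has 0 states.

0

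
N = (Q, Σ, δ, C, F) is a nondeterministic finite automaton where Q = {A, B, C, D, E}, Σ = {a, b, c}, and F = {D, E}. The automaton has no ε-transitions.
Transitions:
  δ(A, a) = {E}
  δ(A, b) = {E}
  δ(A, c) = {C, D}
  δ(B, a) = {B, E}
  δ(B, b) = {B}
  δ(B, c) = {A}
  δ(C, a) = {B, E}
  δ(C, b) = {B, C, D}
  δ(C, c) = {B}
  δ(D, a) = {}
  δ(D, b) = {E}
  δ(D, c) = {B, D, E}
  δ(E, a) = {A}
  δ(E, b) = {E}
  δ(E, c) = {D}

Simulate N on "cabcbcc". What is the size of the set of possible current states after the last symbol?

Start: {C}
read c: {B}
read a: {B, E}
read b: {B, E}
read c: {A, D}
read b: {E}
read c: {D}
read c: {B, D, E}
Final reachable set {B, D, E} has 3 states.

3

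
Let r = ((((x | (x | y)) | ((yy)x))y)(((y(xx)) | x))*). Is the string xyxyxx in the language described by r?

Split as xy·xyxx: (((x|(x|y))|((yy)x))y) matches xy and (((y(xx))|x))* matches xyxx.

yes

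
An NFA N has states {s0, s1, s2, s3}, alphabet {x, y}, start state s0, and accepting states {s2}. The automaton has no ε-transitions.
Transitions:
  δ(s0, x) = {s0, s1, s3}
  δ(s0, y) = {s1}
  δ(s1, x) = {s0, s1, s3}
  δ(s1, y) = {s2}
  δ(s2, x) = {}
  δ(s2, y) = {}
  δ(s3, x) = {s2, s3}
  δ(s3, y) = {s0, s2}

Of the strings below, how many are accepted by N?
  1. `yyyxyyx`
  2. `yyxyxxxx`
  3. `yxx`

`yyyxyyx`: rejected
`yyxyxxxx`: rejected
`yxx`: accepted

1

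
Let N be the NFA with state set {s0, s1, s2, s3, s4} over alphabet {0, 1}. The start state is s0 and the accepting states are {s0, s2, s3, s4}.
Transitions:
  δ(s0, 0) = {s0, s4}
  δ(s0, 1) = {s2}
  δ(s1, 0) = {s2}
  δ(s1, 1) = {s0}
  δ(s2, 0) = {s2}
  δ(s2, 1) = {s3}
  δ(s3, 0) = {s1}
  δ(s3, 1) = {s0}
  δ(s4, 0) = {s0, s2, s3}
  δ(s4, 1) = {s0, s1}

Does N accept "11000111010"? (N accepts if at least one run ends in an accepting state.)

Start: {s0}
read 1: {s2}
read 1: {s3}
read 0: {s1}
read 0: {s2}
read 0: {s2}
read 1: {s3}
read 1: {s0}
read 1: {s2}
read 0: {s2}
read 1: {s3}
read 0: {s1}
Reachable ∩ accepting = {} — empty.

rejected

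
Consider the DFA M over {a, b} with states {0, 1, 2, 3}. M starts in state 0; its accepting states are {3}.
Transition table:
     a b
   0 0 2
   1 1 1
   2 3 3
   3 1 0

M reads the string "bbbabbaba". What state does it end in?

1

0 --b--> 2
2 --b--> 3
3 --b--> 0
0 --a--> 0
0 --b--> 2
2 --b--> 3
3 --a--> 1
1 --b--> 1
1 --a--> 1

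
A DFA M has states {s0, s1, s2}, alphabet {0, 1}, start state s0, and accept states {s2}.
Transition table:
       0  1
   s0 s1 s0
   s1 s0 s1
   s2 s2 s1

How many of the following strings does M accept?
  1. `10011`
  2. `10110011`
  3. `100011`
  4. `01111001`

`10011`: rejected
`10110011`: rejected
`100011`: rejected
`01111001`: rejected

0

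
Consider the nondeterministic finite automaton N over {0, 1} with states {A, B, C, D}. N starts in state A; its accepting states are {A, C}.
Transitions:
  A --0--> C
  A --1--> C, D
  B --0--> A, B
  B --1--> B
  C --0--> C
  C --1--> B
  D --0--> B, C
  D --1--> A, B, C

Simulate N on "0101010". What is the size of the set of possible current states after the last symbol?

3

Start: {A}
read 0: {C}
read 1: {B}
read 0: {A, B}
read 1: {B, C, D}
read 0: {A, B, C}
read 1: {B, C, D}
read 0: {A, B, C}
Final reachable set {A, B, C} has 3 states.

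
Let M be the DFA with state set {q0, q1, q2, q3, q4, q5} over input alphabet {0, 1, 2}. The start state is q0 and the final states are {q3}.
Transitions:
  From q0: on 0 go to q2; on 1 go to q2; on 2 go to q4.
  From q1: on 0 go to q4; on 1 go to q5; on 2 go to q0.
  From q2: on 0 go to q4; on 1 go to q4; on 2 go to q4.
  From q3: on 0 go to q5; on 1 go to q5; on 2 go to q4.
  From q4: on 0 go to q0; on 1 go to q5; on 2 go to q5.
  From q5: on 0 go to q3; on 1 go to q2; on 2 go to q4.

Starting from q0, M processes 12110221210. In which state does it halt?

q3

q0 --1--> q2
q2 --2--> q4
q4 --1--> q5
q5 --1--> q2
q2 --0--> q4
q4 --2--> q5
q5 --2--> q4
q4 --1--> q5
q5 --2--> q4
q4 --1--> q5
q5 --0--> q3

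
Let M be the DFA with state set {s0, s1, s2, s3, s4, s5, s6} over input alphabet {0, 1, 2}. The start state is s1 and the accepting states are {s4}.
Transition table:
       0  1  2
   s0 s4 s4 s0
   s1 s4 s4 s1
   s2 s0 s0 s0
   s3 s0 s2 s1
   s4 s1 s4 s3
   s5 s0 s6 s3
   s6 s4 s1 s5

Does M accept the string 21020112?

rejected

s1 --2--> s1
s1 --1--> s4
s4 --0--> s1
s1 --2--> s1
s1 --0--> s4
s4 --1--> s4
s4 --1--> s4
s4 --2--> s3
End in state s3, which is not an accepting state.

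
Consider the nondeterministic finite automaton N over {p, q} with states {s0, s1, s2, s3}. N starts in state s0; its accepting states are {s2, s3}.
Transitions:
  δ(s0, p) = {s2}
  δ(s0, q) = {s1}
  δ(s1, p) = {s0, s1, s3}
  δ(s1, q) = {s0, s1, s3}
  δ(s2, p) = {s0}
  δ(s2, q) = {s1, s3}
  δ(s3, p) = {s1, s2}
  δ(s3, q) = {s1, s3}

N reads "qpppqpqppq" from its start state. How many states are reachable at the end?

3

Start: {s0}
read q: {s1}
read p: {s0, s1, s3}
read p: {s0, s1, s2, s3}
read p: {s0, s1, s2, s3}
read q: {s0, s1, s3}
read p: {s0, s1, s2, s3}
read q: {s0, s1, s3}
read p: {s0, s1, s2, s3}
read p: {s0, s1, s2, s3}
read q: {s0, s1, s3}
Final reachable set {s0, s1, s3} has 3 states.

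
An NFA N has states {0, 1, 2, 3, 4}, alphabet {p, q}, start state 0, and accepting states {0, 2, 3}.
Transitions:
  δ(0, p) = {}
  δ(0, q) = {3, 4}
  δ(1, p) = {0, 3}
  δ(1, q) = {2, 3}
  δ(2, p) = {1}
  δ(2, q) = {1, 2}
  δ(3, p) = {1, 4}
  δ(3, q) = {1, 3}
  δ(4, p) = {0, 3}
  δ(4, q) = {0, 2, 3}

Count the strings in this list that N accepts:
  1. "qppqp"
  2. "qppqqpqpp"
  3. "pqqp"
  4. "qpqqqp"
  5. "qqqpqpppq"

"qppqp": accepted
"qppqqpqpp": accepted
"pqqp": rejected
"qpqqqp": accepted
"qqqpqpppq": accepted

4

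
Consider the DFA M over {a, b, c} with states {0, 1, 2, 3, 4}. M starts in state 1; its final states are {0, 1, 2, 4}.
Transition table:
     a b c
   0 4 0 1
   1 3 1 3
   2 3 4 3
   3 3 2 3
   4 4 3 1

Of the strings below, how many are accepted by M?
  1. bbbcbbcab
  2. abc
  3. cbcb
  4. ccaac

bbbcbbcab: accepted
abc: rejected
cbcb: accepted
ccaac: rejected

2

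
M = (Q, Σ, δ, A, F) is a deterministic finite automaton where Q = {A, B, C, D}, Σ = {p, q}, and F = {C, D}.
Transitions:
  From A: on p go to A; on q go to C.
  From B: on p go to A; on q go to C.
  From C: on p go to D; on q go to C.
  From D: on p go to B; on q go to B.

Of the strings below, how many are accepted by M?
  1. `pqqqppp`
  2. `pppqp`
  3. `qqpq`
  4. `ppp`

1

`pqqqppp`: rejected
`pppqp`: accepted
`qqpq`: rejected
`ppp`: rejected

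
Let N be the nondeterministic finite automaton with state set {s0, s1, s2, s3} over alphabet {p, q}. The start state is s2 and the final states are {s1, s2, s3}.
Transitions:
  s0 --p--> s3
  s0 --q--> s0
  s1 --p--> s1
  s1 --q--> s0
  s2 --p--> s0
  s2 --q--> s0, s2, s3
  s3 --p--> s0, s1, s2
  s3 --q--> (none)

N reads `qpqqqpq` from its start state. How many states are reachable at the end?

Start: {s2}
read q: {s0, s2, s3}
read p: {s0, s1, s2, s3}
read q: {s0, s2, s3}
read q: {s0, s2, s3}
read q: {s0, s2, s3}
read p: {s0, s1, s2, s3}
read q: {s0, s2, s3}
Final reachable set {s0, s2, s3} has 3 states.

3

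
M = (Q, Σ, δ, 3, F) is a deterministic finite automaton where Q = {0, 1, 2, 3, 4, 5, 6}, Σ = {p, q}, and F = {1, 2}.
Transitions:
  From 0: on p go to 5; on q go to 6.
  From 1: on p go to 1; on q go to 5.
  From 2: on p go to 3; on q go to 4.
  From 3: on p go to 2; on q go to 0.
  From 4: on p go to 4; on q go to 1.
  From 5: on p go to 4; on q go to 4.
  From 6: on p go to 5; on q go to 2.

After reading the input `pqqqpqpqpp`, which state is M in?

3 --p--> 2
2 --q--> 4
4 --q--> 1
1 --q--> 5
5 --p--> 4
4 --q--> 1
1 --p--> 1
1 --q--> 5
5 --p--> 4
4 --p--> 4

4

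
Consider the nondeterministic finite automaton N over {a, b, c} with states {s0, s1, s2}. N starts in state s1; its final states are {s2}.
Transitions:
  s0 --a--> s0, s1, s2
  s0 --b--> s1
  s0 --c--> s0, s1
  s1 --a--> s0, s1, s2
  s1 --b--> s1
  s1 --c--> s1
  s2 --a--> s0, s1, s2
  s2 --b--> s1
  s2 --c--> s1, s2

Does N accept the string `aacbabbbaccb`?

rejected

Start: {s1}
read a: {s0, s1, s2}
read a: {s0, s1, s2}
read c: {s0, s1, s2}
read b: {s1}
read a: {s0, s1, s2}
read b: {s1}
read b: {s1}
read b: {s1}
read a: {s0, s1, s2}
read c: {s0, s1, s2}
read c: {s0, s1, s2}
read b: {s1}
Reachable ∩ accepting = {} — empty.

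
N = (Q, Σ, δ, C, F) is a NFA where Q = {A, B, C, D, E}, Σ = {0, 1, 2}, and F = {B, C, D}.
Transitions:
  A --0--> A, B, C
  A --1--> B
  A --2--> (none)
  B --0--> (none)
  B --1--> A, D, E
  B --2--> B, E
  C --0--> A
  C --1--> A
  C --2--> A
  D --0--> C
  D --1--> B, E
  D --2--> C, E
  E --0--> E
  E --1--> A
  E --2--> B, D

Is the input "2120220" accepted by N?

rejected

Start: {C}
read 2: {A}
read 1: {B}
read 2: {B, E}
read 0: {E}
read 2: {B, D}
read 2: {B, C, E}
read 0: {A, E}
Reachable ∩ accepting = {} — empty.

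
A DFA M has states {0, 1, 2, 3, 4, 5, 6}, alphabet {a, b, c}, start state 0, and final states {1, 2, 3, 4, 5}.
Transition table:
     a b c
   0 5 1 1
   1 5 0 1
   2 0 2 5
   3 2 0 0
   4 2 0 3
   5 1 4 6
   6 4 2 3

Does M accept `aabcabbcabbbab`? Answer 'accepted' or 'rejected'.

0 --a--> 5
5 --a--> 1
1 --b--> 0
0 --c--> 1
1 --a--> 5
5 --b--> 4
4 --b--> 0
0 --c--> 1
1 --a--> 5
5 --b--> 4
4 --b--> 0
0 --b--> 1
1 --a--> 5
5 --b--> 4
End in state 4, which is an accepting state.

accepted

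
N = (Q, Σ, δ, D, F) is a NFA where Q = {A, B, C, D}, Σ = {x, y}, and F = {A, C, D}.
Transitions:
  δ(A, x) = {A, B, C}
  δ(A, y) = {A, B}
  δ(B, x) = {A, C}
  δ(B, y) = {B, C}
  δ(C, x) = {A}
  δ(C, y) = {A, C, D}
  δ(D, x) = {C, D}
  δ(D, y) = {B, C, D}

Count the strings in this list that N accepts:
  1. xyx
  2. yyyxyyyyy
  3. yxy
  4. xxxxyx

xyx: accepted
yyyxyyyyy: accepted
yxy: accepted
xxxxyx: accepted

4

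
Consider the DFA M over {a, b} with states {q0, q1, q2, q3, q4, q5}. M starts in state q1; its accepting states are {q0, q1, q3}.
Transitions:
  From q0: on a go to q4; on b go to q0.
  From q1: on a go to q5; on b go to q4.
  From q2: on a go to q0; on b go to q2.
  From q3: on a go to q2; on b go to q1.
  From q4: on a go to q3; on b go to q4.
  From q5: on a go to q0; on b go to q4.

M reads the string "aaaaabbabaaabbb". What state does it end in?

q1 --a--> q5
q5 --a--> q0
q0 --a--> q4
q4 --a--> q3
q3 --a--> q2
q2 --b--> q2
q2 --b--> q2
q2 --a--> q0
q0 --b--> q0
q0 --a--> q4
q4 --a--> q3
q3 --a--> q2
q2 --b--> q2
q2 --b--> q2
q2 --b--> q2

q2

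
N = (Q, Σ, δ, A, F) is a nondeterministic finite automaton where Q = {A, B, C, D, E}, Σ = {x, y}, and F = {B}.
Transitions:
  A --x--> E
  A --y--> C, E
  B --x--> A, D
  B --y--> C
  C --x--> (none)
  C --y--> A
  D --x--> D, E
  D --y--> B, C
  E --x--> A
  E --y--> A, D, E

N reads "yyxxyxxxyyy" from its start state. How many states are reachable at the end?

5

Start: {A}
read y: {C, E}
read y: {A, D, E}
read x: {A, D, E}
read x: {A, D, E}
read y: {A, B, C, D, E}
read x: {A, D, E}
read x: {A, D, E}
read x: {A, D, E}
read y: {A, B, C, D, E}
read y: {A, B, C, D, E}
read y: {A, B, C, D, E}
Final reachable set {A, B, C, D, E} has 5 states.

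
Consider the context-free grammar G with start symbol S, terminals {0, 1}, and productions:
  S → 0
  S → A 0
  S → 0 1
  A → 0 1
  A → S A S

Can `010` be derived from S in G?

yes

S ⇒ A0 ⇒ 010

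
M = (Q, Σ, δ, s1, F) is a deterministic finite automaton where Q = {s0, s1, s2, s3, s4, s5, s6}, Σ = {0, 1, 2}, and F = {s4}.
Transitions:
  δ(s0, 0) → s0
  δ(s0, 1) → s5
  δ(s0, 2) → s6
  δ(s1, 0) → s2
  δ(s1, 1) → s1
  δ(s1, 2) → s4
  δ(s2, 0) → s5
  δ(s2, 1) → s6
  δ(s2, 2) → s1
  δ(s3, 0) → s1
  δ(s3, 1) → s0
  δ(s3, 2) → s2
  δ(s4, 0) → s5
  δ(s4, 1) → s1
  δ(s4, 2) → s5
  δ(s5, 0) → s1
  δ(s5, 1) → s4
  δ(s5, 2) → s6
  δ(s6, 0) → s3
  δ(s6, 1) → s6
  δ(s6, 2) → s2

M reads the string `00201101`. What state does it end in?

s1

s1 --0--> s2
s2 --0--> s5
s5 --2--> s6
s6 --0--> s3
s3 --1--> s0
s0 --1--> s5
s5 --0--> s1
s1 --1--> s1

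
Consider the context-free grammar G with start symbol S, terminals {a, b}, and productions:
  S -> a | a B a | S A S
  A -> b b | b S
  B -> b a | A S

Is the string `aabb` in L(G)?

no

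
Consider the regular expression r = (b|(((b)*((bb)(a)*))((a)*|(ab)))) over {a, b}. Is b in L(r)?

The left alternative b matches b.

yes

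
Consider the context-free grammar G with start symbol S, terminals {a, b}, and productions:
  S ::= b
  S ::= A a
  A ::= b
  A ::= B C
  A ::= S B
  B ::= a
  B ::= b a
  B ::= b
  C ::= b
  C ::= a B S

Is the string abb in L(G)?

no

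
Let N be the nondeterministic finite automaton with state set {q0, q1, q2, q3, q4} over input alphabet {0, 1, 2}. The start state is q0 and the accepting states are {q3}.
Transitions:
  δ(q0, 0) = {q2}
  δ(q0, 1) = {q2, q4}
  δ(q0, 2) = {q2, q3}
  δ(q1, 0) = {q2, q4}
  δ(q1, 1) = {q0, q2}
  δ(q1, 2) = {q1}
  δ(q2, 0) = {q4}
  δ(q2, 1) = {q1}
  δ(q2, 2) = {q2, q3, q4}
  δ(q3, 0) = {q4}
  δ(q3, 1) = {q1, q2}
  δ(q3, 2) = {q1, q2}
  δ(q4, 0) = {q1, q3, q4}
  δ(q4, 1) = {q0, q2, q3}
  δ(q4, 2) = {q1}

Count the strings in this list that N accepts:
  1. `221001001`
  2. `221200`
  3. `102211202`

3

`221001001`: accepted
`221200`: accepted
`102211202`: accepted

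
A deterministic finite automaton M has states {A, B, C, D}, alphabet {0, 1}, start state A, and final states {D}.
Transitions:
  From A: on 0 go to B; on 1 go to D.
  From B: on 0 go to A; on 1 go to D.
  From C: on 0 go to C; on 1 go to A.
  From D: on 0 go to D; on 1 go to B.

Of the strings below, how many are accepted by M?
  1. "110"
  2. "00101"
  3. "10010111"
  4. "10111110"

"110": rejected
"00101": rejected
"10010111": accepted
"10111110": rejected

1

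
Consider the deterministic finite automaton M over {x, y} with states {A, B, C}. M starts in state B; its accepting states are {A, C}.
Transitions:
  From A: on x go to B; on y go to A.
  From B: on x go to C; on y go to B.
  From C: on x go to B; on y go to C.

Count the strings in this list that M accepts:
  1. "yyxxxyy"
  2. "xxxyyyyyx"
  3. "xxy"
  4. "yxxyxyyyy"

"yyxxxyy": accepted
"xxxyyyyyx": rejected
"xxy": rejected
"yxxyxyyyy": accepted

2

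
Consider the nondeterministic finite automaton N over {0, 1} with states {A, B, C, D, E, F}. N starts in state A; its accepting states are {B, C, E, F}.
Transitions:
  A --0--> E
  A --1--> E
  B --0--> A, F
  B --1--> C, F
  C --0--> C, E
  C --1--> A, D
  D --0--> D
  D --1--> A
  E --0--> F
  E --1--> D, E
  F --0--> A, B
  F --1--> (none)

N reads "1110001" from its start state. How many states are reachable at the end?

Start: {A}
read 1: {E}
read 1: {D, E}
read 1: {A, D, E}
read 0: {D, E, F}
read 0: {A, B, D, F}
read 0: {A, B, D, E, F}
read 1: {A, C, D, E, F}
Final reachable set {A, C, D, E, F} has 5 states.

5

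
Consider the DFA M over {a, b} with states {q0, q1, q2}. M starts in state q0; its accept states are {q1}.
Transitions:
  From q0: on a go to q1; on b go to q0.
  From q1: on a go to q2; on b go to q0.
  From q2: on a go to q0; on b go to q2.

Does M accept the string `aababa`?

accepted

q0 --a--> q1
q1 --a--> q2
q2 --b--> q2
q2 --a--> q0
q0 --b--> q0
q0 --a--> q1
End in state q1, which is an accepting state.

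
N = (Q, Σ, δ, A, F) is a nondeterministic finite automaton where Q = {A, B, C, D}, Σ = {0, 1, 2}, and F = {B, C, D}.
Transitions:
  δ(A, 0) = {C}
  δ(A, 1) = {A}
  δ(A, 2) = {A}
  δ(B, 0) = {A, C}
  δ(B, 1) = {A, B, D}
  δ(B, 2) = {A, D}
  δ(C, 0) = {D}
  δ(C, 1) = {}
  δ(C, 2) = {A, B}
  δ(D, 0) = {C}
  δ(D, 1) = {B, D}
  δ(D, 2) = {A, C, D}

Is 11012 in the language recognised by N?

rejected

Start: {A}
read 1: {A}
read 1: {A}
read 0: {C}
read 1: {}
The reachable set is empty and stays empty for the remaining 1 symbol.
Reachable ∩ accepting = {} — empty.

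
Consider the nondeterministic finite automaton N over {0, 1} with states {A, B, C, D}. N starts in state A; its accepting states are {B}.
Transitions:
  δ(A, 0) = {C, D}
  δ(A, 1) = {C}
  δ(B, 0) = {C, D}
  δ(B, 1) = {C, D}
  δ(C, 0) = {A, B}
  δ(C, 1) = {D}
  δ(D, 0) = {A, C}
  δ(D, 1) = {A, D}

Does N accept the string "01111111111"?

Start: {A}
read 0: {C, D}
read 1: {A, D}
read 1: {A, C, D}
read 1: {A, C, D}
read 1: {A, C, D}
read 1: {A, C, D}
read 1: {A, C, D}
read 1: {A, C, D}
read 1: {A, C, D}
read 1: {A, C, D}
read 1: {A, C, D}
Reachable ∩ accepting = {} — empty.

rejected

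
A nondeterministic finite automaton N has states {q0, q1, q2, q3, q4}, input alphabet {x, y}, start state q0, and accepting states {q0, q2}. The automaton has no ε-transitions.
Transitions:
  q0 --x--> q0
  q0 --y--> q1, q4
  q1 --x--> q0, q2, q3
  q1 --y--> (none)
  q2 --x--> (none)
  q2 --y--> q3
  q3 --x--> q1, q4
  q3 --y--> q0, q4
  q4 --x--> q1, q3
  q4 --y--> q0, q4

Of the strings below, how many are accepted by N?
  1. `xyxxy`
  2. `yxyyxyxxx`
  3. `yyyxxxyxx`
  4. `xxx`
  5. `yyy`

5

`xyxxy`: accepted
`yxyyxyxxx`: accepted
`yyyxxxyxx`: accepted
`xxx`: accepted
`yyy`: accepted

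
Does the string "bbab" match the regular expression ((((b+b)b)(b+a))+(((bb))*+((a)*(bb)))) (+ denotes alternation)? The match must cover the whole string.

Neither (((b+b)b)(b+a)) nor (((bb))*+((a)*(bb))) matches bbab.

no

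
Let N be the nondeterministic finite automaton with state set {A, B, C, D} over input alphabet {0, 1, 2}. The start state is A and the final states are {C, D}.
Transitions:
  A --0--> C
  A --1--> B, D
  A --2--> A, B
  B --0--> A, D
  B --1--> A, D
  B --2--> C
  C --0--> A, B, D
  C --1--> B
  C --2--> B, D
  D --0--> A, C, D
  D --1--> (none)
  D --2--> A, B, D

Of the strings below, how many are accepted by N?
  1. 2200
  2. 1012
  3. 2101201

3

2200: accepted
1012: accepted
2101201: accepted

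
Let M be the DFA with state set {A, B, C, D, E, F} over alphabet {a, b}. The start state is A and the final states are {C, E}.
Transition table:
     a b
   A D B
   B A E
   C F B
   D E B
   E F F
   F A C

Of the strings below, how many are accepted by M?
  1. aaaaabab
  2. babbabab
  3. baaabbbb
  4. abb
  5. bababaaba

aaaaabab: rejected
babbabab: accepted
baaabbbb: accepted
abb: accepted
bababaaba: rejected

3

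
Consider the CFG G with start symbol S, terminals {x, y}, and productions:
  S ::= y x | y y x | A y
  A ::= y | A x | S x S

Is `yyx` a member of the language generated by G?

yes

S ⇒ yyx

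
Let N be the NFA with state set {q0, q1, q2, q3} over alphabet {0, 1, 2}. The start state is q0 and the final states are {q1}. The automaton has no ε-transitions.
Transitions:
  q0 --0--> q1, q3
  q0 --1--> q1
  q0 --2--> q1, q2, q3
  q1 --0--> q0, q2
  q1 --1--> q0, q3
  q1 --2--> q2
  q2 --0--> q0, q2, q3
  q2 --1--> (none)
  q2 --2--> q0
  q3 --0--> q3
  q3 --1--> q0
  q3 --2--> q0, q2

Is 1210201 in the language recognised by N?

rejected

Start: {q0}
read 1: {q1}
read 2: {q2}
read 1: {}
The reachable set is empty and stays empty for the remaining 4 symbols.
Reachable ∩ accepting = {} — empty.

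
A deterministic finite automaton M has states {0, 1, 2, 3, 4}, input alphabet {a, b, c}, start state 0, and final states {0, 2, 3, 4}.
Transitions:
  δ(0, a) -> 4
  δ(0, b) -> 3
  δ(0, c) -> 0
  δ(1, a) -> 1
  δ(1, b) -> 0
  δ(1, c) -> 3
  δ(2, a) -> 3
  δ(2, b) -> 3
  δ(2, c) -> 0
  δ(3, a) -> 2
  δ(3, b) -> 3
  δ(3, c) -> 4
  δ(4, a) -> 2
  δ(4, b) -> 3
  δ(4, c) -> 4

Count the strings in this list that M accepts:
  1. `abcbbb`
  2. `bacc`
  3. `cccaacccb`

`abcbbb`: accepted
`bacc`: accepted
`cccaacccb`: accepted

3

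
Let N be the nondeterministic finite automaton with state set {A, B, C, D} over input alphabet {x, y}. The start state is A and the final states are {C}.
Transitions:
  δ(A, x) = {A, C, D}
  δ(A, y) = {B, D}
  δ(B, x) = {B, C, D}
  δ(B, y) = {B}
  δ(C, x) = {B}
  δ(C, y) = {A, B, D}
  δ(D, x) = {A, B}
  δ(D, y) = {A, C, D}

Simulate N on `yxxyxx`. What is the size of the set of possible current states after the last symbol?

Start: {A}
read y: {B, D}
read x: {A, B, C, D}
read x: {A, B, C, D}
read y: {A, B, C, D}
read x: {A, B, C, D}
read x: {A, B, C, D}
Final reachable set {A, B, C, D} has 4 states.

4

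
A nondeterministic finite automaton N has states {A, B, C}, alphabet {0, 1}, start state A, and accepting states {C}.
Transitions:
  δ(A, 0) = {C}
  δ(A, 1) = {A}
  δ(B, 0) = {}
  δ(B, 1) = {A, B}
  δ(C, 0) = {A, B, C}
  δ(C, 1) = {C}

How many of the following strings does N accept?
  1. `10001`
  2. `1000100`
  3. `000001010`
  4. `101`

`10001`: accepted
`1000100`: accepted
`000001010`: accepted
`101`: accepted

4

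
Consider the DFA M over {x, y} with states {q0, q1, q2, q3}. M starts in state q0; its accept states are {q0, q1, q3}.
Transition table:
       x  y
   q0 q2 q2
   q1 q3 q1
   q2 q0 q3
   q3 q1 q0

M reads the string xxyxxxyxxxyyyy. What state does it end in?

q2

q0 --x--> q2
q2 --x--> q0
q0 --y--> q2
q2 --x--> q0
q0 --x--> q2
q2 --x--> q0
q0 --y--> q2
q2 --x--> q0
q0 --x--> q2
q2 --x--> q0
q0 --y--> q2
q2 --y--> q3
q3 --y--> q0
q0 --y--> q2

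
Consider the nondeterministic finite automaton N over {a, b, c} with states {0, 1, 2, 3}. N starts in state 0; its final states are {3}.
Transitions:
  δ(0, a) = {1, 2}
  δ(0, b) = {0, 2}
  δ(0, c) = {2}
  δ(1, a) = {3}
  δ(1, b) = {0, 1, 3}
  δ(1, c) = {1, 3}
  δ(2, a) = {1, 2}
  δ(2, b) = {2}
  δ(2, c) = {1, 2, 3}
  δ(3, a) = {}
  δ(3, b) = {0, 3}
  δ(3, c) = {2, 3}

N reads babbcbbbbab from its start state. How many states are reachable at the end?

Start: {0}
read b: {0, 2}
read a: {1, 2}
read b: {0, 1, 2, 3}
read b: {0, 1, 2, 3}
read c: {1, 2, 3}
read b: {0, 1, 2, 3}
read b: {0, 1, 2, 3}
read b: {0, 1, 2, 3}
read b: {0, 1, 2, 3}
read a: {1, 2, 3}
read b: {0, 1, 2, 3}
Final reachable set {0, 1, 2, 3} has 4 states.

4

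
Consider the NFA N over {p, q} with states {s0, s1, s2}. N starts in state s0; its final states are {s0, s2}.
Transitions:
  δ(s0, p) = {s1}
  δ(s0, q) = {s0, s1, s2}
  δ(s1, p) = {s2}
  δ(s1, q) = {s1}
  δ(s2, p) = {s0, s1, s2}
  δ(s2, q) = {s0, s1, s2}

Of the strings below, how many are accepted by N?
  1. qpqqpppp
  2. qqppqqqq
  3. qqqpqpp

qpqqpppp: accepted
qqppqqqq: accepted
qqqpqpp: accepted

3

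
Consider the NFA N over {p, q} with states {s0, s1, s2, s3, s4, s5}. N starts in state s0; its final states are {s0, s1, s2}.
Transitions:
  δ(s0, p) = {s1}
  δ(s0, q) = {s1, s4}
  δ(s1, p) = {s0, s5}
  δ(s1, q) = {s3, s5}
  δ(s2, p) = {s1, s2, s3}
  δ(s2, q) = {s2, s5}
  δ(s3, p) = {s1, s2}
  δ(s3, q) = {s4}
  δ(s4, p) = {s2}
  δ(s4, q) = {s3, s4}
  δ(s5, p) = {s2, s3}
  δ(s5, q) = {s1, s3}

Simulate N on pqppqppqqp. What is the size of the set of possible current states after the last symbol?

5

Start: {s0}
read p: {s1}
read q: {s3, s5}
read p: {s1, s2, s3}
read p: {s0, s1, s2, s3, s5}
read q: {s1, s2, s3, s4, s5}
read p: {s0, s1, s2, s3, s5}
read p: {s0, s1, s2, s3, s5}
read q: {s1, s2, s3, s4, s5}
read q: {s1, s2, s3, s4, s5}
read p: {s0, s1, s2, s3, s5}
Final reachable set {s0, s1, s2, s3, s5} has 5 states.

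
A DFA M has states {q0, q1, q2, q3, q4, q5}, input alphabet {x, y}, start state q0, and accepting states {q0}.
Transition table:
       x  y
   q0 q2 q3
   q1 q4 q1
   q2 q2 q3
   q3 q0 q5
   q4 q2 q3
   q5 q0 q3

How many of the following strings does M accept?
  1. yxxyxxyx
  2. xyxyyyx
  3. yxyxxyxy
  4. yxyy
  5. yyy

2

yxxyxxyx: accepted
xyxyyyx: accepted
yxyxxyxy: rejected
yxyy: rejected
yyy: rejected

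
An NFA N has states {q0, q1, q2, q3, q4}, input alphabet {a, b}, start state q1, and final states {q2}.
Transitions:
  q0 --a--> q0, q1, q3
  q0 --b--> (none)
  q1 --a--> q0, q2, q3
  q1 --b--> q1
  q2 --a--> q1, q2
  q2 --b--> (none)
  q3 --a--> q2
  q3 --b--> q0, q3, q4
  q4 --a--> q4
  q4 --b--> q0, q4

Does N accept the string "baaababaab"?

Start: {q1}
read b: {q1}
read a: {q0, q2, q3}
read a: {q0, q1, q2, q3}
read a: {q0, q1, q2, q3}
read b: {q0, q1, q3, q4}
read a: {q0, q1, q2, q3, q4}
read b: {q0, q1, q3, q4}
read a: {q0, q1, q2, q3, q4}
read a: {q0, q1, q2, q3, q4}
read b: {q0, q1, q3, q4}
Reachable ∩ accepting = {} — empty.

rejected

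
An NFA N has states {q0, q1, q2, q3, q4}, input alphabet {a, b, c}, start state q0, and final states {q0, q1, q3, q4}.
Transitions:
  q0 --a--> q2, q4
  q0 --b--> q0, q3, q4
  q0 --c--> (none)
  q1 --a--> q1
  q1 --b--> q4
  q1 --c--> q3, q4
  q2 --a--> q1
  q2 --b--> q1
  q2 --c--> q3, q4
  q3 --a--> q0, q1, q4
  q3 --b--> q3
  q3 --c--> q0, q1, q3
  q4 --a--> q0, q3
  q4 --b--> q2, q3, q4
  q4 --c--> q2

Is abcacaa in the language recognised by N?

accepted

Start: {q0}
read a: {q2, q4}
read b: {q1, q2, q3, q4}
read c: {q0, q1, q2, q3, q4}
read a: {q0, q1, q2, q3, q4}
read c: {q0, q1, q2, q3, q4}
read a: {q0, q1, q2, q3, q4}
read a: {q0, q1, q2, q3, q4}
Reachable ∩ accepting = {q0, q1, q3, q4} — nonempty.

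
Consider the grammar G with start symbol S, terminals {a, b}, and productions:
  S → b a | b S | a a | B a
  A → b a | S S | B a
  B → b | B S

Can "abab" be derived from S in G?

no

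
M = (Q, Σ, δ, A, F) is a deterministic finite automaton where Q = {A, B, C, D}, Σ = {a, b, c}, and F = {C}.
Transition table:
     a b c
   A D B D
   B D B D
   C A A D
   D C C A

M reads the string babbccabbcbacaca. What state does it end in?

C

A --b--> B
B --a--> D
D --b--> C
C --b--> A
A --c--> D
D --c--> A
A --a--> D
D --b--> C
C --b--> A
A --c--> D
D --b--> C
C --a--> A
A --c--> D
D --a--> C
C --c--> D
D --a--> C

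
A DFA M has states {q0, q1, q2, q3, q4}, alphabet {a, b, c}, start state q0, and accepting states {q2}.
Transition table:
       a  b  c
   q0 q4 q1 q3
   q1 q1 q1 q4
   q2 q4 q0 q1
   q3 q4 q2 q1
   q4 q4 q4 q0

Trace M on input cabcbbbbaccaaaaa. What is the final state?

q4

q0 --c--> q3
q3 --a--> q4
q4 --b--> q4
q4 --c--> q0
q0 --b--> q1
q1 --b--> q1
q1 --b--> q1
q1 --b--> q1
q1 --a--> q1
q1 --c--> q4
q4 --c--> q0
q0 --a--> q4
q4 --a--> q4
q4 --a--> q4
q4 --a--> q4
q4 --a--> q4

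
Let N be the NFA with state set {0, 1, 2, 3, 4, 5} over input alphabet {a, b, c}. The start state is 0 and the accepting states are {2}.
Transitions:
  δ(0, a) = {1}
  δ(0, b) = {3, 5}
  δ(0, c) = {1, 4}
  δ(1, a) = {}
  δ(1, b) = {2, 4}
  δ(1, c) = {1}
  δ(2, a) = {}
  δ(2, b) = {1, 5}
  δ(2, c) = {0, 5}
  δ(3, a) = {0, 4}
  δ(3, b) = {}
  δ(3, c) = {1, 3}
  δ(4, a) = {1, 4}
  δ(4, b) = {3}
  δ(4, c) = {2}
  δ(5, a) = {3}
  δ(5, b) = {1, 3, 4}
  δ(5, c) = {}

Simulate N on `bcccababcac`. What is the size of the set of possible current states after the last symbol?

3

Start: {0}
read b: {3, 5}
read c: {1, 3}
read c: {1, 3}
read c: {1, 3}
read a: {0, 4}
read b: {3, 5}
read a: {0, 3, 4}
read b: {3, 5}
read c: {1, 3}
read a: {0, 4}
read c: {1, 2, 4}
Final reachable set {1, 2, 4} has 3 states.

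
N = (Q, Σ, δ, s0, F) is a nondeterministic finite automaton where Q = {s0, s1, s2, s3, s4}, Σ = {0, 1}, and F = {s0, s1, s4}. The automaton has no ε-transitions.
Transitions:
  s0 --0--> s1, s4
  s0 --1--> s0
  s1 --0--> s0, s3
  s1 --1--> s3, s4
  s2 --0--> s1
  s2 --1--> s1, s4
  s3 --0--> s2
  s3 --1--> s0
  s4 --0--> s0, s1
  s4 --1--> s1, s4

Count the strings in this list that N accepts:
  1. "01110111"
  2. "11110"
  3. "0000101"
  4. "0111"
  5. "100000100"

5

"01110111": accepted
"11110": accepted
"0000101": accepted
"0111": accepted
"100000100": accepted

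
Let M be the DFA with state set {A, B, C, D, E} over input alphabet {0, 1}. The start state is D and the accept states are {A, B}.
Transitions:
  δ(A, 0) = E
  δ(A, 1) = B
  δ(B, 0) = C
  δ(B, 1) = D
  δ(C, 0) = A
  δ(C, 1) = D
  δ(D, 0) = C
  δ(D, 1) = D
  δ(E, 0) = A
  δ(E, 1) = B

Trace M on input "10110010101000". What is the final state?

D --1--> D
D --0--> C
C --1--> D
D --1--> D
D --0--> C
C --0--> A
A --1--> B
B --0--> C
C --1--> D
D --0--> C
C --1--> D
D --0--> C
C --0--> A
A --0--> E

E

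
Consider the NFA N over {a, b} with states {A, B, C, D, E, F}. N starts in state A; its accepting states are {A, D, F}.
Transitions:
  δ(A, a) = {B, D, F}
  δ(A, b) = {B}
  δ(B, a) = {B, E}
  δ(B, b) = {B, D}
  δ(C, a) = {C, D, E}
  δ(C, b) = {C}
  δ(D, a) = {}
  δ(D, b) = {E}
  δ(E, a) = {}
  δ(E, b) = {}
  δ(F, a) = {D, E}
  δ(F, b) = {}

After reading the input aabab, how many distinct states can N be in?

Start: {A}
read a: {B, D, F}
read a: {B, D, E}
read b: {B, D, E}
read a: {B, E}
read b: {B, D}
Final reachable set {B, D} has 2 states.

2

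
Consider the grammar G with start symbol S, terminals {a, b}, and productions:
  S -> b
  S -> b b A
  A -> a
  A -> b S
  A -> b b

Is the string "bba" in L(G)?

yes

S ⇒ bbA ⇒ bba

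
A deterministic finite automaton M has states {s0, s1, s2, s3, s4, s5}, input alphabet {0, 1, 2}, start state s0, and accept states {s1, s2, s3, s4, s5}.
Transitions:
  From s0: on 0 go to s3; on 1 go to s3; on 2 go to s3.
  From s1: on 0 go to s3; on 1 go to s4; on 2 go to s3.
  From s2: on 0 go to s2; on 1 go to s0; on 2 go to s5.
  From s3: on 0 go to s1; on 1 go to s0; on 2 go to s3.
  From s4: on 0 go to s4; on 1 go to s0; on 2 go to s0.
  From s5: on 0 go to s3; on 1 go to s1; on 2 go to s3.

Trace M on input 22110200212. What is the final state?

s0 --2--> s3
s3 --2--> s3
s3 --1--> s0
s0 --1--> s3
s3 --0--> s1
s1 --2--> s3
s3 --0--> s1
s1 --0--> s3
s3 --2--> s3
s3 --1--> s0
s0 --2--> s3

s3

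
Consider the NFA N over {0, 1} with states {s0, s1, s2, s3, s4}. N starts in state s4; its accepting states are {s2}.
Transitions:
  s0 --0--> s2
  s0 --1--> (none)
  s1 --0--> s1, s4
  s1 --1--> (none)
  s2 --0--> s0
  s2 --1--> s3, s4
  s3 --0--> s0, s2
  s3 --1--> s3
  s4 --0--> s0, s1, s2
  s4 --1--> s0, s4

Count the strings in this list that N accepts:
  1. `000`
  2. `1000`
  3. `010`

`000`: accepted
`1000`: accepted
`010`: accepted

3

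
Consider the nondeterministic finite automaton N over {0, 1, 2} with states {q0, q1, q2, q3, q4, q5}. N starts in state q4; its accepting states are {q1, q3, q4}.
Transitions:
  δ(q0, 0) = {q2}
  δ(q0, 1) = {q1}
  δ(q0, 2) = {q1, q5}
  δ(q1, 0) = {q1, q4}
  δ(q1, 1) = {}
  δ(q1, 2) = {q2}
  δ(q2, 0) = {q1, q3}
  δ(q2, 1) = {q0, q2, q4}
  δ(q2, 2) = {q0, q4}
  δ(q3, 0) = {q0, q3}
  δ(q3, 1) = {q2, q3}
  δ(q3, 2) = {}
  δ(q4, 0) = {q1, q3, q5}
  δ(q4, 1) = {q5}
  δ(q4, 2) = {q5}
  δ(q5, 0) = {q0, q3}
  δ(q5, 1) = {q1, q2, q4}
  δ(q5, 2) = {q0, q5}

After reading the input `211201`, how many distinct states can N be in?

Start: {q4}
read 2: {q5}
read 1: {q1, q2, q4}
read 1: {q0, q2, q4, q5}
read 2: {q0, q1, q4, q5}
read 0: {q0, q1, q2, q3, q4, q5}
read 1: {q0, q1, q2, q3, q4, q5}
Final reachable set {q0, q1, q2, q3, q4, q5} has 6 states.

6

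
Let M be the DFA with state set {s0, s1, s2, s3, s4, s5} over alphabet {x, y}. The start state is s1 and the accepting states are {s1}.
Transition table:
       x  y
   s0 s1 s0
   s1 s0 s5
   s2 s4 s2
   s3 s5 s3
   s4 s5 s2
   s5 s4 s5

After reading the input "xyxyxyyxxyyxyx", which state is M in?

s4

s1 --x--> s0
s0 --y--> s0
s0 --x--> s1
s1 --y--> s5
s5 --x--> s4
s4 --y--> s2
s2 --y--> s2
s2 --x--> s4
s4 --x--> s5
s5 --y--> s5
s5 --y--> s5
s5 --x--> s4
s4 --y--> s2
s2 --x--> s4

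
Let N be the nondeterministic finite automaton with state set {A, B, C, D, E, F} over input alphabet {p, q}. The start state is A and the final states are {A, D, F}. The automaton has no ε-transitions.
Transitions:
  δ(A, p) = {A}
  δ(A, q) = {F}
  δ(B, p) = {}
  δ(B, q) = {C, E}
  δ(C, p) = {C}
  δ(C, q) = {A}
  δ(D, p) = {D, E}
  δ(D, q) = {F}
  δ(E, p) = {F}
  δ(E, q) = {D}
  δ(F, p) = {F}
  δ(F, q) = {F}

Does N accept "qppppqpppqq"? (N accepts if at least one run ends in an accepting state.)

accepted

Start: {A}
read q: {F}
read p: {F}
read p: {F}
read p: {F}
read p: {F}
read q: {F}
read p: {F}
read p: {F}
read p: {F}
read q: {F}
read q: {F}
Reachable ∩ accepting = {F} — nonempty.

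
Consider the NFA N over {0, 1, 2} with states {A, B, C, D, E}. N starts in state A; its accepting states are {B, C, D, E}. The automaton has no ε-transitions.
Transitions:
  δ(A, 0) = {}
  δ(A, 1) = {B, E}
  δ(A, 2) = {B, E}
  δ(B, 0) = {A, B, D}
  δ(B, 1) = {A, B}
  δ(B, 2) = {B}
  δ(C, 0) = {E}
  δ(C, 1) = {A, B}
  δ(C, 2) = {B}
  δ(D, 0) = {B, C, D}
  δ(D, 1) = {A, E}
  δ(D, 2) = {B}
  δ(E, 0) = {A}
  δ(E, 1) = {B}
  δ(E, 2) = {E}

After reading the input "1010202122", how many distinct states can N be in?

Start: {A}
read 1: {B, E}
read 0: {A, B, D}
read 1: {A, B, E}
read 0: {A, B, D}
read 2: {B, E}
read 0: {A, B, D}
read 2: {B, E}
read 1: {A, B}
read 2: {B, E}
read 2: {B, E}
Final reachable set {B, E} has 2 states.

2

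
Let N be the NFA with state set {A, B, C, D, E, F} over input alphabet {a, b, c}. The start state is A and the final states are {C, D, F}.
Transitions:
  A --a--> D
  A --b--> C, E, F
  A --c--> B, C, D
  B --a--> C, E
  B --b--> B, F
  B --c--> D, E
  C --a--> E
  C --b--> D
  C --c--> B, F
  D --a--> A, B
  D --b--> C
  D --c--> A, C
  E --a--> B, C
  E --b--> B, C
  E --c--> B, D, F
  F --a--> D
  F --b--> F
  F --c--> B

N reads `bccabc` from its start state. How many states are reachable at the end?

6

Start: {A}
read b: {C, E, F}
read c: {B, D, F}
read c: {A, B, C, D, E}
read a: {A, B, C, D, E}
read b: {B, C, D, E, F}
read c: {A, B, C, D, E, F}
Final reachable set {A, B, C, D, E, F} has 6 states.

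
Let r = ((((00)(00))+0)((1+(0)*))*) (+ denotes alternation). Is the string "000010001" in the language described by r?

yes

Split as 0·00010001: (((00)(00))+0) matches 0 and ((1+(0)*))* matches 00010001.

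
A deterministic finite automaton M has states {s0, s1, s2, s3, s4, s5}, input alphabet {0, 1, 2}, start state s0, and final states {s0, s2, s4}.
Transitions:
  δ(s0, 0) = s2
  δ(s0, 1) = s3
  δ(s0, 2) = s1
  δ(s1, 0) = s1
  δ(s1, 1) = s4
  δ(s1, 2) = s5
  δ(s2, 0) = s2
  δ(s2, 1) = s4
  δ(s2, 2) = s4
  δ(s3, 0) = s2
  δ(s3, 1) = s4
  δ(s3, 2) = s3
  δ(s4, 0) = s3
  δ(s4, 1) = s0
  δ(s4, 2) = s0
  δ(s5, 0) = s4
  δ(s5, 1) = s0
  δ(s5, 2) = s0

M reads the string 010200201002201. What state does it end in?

s0 --0--> s2
s2 --1--> s4
s4 --0--> s3
s3 --2--> s3
s3 --0--> s2
s2 --0--> s2
s2 --2--> s4
s4 --0--> s3
s3 --1--> s4
s4 --0--> s3
s3 --0--> s2
s2 --2--> s4
s4 --2--> s0
s0 --0--> s2
s2 --1--> s4

s4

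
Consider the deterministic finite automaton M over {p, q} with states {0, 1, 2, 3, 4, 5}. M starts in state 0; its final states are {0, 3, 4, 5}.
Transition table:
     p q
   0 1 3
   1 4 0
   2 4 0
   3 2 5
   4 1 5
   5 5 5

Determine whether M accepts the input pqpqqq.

0 --p--> 1
1 --q--> 0
0 --p--> 1
1 --q--> 0
0 --q--> 3
3 --q--> 5
End in state 5, which is an accepting state.

accepted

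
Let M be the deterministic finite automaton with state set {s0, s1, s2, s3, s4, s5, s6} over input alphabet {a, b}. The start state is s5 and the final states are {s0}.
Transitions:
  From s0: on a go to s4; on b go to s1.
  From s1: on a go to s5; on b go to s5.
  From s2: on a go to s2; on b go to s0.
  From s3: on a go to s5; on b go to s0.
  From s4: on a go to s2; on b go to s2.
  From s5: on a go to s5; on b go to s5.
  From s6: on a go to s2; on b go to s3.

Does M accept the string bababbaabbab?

s5 --b--> s5
s5 --a--> s5
s5 --b--> s5
s5 --a--> s5
s5 --b--> s5
s5 --b--> s5
s5 --a--> s5
s5 --a--> s5
s5 --b--> s5
s5 --b--> s5
s5 --a--> s5
s5 --b--> s5
End in state s5, which is not an accepting state.

rejected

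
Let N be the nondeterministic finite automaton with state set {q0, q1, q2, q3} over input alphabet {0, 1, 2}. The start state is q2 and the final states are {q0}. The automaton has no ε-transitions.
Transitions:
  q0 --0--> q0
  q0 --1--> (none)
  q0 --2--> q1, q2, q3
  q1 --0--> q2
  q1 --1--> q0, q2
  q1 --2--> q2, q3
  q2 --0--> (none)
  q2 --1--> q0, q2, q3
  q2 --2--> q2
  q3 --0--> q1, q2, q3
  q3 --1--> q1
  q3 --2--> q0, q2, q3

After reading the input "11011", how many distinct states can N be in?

4

Start: {q2}
read 1: {q0, q2, q3}
read 1: {q0, q1, q2, q3}
read 0: {q0, q1, q2, q3}
read 1: {q0, q1, q2, q3}
read 1: {q0, q1, q2, q3}
Final reachable set {q0, q1, q2, q3} has 4 states.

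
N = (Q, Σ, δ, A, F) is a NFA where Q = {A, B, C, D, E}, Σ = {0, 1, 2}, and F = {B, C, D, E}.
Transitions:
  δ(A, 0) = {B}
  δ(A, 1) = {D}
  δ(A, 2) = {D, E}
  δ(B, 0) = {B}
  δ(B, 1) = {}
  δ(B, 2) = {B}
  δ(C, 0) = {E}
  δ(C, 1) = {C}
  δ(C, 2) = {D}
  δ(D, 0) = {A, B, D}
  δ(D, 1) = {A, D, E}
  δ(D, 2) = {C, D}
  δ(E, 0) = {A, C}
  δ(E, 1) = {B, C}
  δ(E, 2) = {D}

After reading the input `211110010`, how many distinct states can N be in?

Start: {A}
read 2: {D, E}
read 1: {A, B, C, D, E}
read 1: {A, B, C, D, E}
read 1: {A, B, C, D, E}
read 1: {A, B, C, D, E}
read 0: {A, B, C, D, E}
read 0: {A, B, C, D, E}
read 1: {A, B, C, D, E}
read 0: {A, B, C, D, E}
Final reachable set {A, B, C, D, E} has 5 states.

5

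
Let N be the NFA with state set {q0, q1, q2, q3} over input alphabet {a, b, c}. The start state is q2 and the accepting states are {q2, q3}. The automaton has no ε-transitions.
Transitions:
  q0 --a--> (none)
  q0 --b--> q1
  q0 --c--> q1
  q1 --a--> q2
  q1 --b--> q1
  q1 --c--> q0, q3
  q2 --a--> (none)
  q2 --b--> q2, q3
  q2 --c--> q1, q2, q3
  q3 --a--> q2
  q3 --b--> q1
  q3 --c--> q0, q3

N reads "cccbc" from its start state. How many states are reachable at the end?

Start: {q2}
read c: {q1, q2, q3}
read c: {q0, q1, q2, q3}
read c: {q0, q1, q2, q3}
read b: {q1, q2, q3}
read c: {q0, q1, q2, q3}
Final reachable set {q0, q1, q2, q3} has 4 states.

4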